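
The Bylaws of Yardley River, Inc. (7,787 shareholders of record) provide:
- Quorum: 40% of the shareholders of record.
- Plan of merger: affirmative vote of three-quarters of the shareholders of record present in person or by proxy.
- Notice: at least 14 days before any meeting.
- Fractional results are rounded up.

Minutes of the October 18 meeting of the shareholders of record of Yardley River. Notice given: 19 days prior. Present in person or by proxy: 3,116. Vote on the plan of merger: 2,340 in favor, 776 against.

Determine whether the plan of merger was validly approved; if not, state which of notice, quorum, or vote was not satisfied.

Notice: 19 days given; 14 required. Satisfied.
Quorum: 40% of 7,787 = 3,114.80, rounded up to 3,115; 3,116 present. Satisfied.
Vote: requires three-fourths of those present (3,116); 3/4 of 3116 = 2337, so 2,337 needed; 2,340 in favor. Satisfied.

Valid — all requirements satisfied.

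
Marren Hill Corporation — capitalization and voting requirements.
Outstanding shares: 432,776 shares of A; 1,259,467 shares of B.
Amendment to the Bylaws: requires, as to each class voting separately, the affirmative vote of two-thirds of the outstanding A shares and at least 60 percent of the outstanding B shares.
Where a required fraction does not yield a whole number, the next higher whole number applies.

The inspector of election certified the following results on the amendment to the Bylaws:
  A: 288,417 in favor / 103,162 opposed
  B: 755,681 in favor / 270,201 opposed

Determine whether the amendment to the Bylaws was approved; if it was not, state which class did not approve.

A: 2/3 of 432776 = 288517.33, rounded up to 288518; 288,518 required, 288,417 in favor — not approved.
B: 3/5 of 1259467 = 755680.20, rounded up to 755681; 755,681 required, 755,681 in favor — approved.

Not approved — the A shares did not give the required vote.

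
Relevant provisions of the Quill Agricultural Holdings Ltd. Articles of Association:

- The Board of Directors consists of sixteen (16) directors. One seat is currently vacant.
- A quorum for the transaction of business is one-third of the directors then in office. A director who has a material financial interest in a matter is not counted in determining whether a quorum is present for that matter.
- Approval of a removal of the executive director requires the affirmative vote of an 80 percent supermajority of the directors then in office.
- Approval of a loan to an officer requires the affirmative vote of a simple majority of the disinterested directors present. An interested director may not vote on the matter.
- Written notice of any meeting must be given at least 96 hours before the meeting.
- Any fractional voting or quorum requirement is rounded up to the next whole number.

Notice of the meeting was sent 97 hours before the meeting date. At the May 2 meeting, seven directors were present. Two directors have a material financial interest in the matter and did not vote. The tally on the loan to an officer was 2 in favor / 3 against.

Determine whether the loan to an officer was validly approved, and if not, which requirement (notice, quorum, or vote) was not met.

Invalid — vote requirement not satisfied.

Notice: 97 hours given; 96 required (97 ≥ 96). Satisfied.
Quorum: 7 present, but the 2 interested directors do not count, leaving 5. Quorum is 5. Satisfied.
Vote: the loan to an officer requires a majority of the disinterested directors present (7 − 2 = 5). A majority of 5 is 3, so 3 affirmative votes are needed; 2 voted in favor. Not satisfied.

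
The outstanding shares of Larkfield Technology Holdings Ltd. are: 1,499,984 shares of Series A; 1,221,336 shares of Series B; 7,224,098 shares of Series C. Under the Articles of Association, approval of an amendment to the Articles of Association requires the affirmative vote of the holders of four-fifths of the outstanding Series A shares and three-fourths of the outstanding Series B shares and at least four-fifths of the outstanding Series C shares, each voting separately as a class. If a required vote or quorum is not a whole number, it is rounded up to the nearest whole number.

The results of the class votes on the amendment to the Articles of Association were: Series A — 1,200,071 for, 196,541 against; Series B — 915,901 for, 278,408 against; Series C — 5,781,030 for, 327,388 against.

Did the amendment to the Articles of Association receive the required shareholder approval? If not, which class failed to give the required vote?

Series A: 4/5 of 1499984 = 1199987.20, rounded up to 1199988; 1,199,988 required, 1,200,071 in favor — approved.
Series B: 3/4 of 1221336 = 916002; 916,002 required, 915,901 in favor — not approved.
Series C: 4/5 of 7224098 = 5779278.40, rounded up to 5779279; 5,779,279 required, 5,781,030 in favor — approved.

Not approved — the Series B shares did not give the required vote.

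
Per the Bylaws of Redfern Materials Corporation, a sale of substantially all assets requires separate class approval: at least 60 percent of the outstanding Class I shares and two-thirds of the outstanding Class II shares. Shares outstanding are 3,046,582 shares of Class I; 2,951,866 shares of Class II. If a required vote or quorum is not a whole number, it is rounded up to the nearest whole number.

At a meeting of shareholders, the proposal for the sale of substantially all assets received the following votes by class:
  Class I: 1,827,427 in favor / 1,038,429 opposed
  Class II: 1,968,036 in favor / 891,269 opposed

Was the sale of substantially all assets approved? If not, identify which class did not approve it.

Class I: 3/5 of 3046582 = 1827949.20, rounded up to 1827950; 1,827,950 required, 1,827,427 in favor — not approved.
Class II: 2/3 of 2951866 = 1967910.67, rounded up to 1967911; 1,967,911 required, 1,968,036 in favor — approved.

Not approved — the Class I shares did not give the required vote.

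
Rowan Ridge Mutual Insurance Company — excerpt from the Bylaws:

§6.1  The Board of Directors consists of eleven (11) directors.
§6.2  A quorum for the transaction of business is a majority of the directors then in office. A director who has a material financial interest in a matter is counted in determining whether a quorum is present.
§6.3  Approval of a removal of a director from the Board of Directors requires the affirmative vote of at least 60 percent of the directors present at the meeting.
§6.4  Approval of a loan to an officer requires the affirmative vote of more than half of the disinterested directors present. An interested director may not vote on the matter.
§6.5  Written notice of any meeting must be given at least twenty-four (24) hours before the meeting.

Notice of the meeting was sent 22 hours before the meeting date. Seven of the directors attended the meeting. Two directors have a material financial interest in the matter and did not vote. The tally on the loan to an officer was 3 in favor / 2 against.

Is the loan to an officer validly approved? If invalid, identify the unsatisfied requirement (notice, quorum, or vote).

Notice: 22 hours given; 24 required (22 < 24). Not satisfied.
Quorum: 7 present (interested directors count toward quorum); quorum is 6. Satisfied.
Vote: the loan to an officer requires a majority of the disinterested directors present (7 − 2 = 5). A majority of 5 is 3, so 3 affirmative votes are needed; 3 voted in favor. Satisfied.

Invalid — notice requirement not satisfied.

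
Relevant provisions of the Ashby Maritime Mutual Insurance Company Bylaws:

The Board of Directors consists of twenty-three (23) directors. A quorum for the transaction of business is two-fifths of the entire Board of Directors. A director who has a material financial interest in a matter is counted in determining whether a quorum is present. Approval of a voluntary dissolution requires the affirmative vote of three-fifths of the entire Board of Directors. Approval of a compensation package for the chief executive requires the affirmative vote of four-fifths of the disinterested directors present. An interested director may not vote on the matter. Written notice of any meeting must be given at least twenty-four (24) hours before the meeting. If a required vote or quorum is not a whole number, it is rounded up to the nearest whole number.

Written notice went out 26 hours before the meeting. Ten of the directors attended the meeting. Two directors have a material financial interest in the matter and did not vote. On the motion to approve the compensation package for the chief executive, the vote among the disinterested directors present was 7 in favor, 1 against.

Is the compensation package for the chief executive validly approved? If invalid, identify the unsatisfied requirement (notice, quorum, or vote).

Valid — all requirements satisfied.

Notice: 26 hours given; 24 required (26 ≥ 24). Satisfied.
Quorum: 10 present (interested directors count toward quorum); quorum is 10. Satisfied.
Vote: the compensation package for the chief executive requires four-fifths of the disinterested directors present (10 − 2 = 8). 4/5 of 8 = 6.40, rounded up to 7, so 7 affirmative votes are needed; 7 voted in favor. Satisfied.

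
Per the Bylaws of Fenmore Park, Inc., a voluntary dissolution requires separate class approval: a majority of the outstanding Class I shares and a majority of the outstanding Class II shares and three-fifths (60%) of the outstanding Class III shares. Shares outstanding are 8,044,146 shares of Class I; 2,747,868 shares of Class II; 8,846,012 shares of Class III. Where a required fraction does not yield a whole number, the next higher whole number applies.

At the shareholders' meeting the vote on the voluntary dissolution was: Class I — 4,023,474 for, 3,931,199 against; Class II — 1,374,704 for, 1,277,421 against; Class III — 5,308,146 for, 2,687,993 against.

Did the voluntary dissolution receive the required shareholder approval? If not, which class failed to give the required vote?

Approved — every class gave the required vote.

Class I: a majority of 8044146 is 4022074; 4,022,074 required, 4,023,474 in favor — approved.
Class II: a majority of 2747868 is 1373935; 1,373,935 required, 1,374,704 in favor — approved.
Class III: 3/5 of 8846012 = 5307607.20, rounded up to 5307608; 5,307,608 required, 5,308,146 in favor — approved.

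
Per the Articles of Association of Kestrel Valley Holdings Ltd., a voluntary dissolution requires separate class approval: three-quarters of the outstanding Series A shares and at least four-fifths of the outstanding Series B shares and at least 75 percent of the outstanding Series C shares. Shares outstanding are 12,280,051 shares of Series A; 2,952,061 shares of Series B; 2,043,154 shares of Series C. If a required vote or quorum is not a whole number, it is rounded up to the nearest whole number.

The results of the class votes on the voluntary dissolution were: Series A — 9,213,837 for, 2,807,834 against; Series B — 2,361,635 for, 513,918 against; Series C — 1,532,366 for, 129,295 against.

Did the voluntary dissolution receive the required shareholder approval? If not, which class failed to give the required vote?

Not approved — the Series B shares did not give the required vote.

Series A: 3/4 of 12280051 = 9210038.25, rounded up to 9210039; 9,210,039 required, 9,213,837 in favor — approved.
Series B: 4/5 of 2952061 = 2361648.80, rounded up to 2361649; 2,361,649 required, 2,361,635 in favor — not approved.
Series C: 3/4 of 2043154 = 1532365.50, rounded up to 1532366; 1,532,366 required, 1,532,366 in favor — approved.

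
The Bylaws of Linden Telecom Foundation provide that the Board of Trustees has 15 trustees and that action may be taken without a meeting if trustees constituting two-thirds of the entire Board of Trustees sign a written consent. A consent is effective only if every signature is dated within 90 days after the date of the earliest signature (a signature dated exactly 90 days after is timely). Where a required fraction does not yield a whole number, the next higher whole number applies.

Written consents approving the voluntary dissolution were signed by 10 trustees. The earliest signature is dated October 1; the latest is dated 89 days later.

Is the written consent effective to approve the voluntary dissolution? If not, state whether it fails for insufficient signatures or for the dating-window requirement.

Effective — both the signature and dating-window requirements are satisfied.

Signatures required: two-thirds of 15 — 2/3 of 15 = 10, so 10 needed; 10 signed. Sufficient.
Dating window: the latest signature is 89 days after the earliest; the limit is 90 days. Within the window.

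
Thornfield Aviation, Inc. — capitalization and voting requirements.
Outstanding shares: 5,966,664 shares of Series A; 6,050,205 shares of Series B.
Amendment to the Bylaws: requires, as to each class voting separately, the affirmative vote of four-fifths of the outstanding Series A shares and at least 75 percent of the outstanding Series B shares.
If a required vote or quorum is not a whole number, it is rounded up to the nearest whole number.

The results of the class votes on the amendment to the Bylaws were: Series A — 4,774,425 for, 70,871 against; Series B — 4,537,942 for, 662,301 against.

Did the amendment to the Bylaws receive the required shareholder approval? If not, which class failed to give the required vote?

Approved — every class gave the required vote.

Series A: 4/5 of 5966664 = 4773331.20, rounded up to 4773332; 4,773,332 required, 4,774,425 in favor — approved.
Series B: 3/4 of 6050205 = 4537653.75, rounded up to 4537654; 4,537,654 required, 4,537,942 in favor — approved.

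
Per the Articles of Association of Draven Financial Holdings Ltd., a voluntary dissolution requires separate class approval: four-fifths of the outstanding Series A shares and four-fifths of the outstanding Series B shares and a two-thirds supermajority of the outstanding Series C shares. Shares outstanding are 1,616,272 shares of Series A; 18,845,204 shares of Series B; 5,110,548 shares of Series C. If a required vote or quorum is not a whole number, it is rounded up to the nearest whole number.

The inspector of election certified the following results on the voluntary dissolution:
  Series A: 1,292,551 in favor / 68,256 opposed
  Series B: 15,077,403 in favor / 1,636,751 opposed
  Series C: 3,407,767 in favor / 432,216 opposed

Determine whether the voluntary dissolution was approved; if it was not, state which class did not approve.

Not approved — the Series A shares did not give the required vote.

Series A: 4/5 of 1616272 = 1293017.60, rounded up to 1293018; 1,293,018 required, 1,292,551 in favor — not approved.
Series B: 4/5 of 18845204 = 15076163.20, rounded up to 15076164; 15,076,164 required, 15,077,403 in favor — approved.
Series C: 2/3 of 5110548 = 3407032; 3,407,032 required, 3,407,767 in favor — approved.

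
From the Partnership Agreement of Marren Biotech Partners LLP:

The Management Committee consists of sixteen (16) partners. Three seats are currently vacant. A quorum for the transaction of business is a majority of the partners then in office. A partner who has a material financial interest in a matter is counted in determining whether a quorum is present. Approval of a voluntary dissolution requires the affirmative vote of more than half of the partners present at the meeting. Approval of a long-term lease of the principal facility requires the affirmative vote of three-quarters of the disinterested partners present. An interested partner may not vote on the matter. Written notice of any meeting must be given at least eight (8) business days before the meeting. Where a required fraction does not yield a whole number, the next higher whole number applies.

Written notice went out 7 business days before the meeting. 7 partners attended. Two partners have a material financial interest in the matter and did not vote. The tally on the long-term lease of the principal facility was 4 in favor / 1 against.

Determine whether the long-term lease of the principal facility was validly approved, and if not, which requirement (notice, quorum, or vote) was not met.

Invalid — notice requirement not satisfied.

Notice: 7 business days given; 8 required (7 < 8). Not satisfied.
Quorum: 7 present (interested partners count toward quorum); quorum is 7. Satisfied.
Vote: the long-term lease of the principal facility requires three-fourths of the disinterested partners present (7 − 2 = 5). 3/4 of 5 = 3.75, rounded up to 4, so 4 affirmative votes are needed; 4 voted in favor. Satisfied.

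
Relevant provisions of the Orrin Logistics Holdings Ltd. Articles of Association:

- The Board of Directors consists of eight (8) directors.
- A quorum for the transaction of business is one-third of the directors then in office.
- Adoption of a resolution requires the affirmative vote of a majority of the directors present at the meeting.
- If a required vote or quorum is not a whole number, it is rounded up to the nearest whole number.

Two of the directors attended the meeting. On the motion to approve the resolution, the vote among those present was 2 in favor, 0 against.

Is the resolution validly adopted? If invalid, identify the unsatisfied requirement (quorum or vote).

Quorum: 2 present; quorum is 3. Not satisfied.
Vote: the resolution requires a majority of the directors present (2). A majority of 2 is 2, so 2 affirmative votes are needed; 2 voted in favor. Satisfied. (Moot — without a quorum no business can be validly transacted.)

Invalid — quorum requirement not satisfied.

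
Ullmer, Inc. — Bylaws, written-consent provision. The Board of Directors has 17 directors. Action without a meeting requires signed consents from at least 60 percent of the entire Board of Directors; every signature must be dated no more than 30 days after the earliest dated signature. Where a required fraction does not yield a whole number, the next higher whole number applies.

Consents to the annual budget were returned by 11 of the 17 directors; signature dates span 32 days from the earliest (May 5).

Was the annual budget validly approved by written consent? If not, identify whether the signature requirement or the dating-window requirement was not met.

Not effective — dating-window requirement not satisfied.

Signatures required: at least 60 percent of 17 — 3/5 of 17 = 10.20, rounded up to 11, so 11 needed; 11 signed. Sufficient.
Dating window: the latest signature is 32 days after the earliest; the limit is 30 days. Outside the window.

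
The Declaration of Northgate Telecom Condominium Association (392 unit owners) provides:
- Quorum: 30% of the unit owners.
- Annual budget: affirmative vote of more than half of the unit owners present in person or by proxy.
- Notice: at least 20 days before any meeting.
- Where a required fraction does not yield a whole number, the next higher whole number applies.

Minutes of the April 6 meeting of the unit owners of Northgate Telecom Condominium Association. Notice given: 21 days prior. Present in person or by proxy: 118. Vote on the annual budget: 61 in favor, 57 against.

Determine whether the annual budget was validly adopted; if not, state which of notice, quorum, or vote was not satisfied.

Notice: 21 days given; 20 required. Satisfied.
Quorum: 30% of 392 = 117.60, rounded up to 118; 118 present. Satisfied.
Vote: requires a majority of those present (118); a majority of 118 is 60, so 60 needed; 61 in favor. Satisfied.

Valid — all requirements satisfied.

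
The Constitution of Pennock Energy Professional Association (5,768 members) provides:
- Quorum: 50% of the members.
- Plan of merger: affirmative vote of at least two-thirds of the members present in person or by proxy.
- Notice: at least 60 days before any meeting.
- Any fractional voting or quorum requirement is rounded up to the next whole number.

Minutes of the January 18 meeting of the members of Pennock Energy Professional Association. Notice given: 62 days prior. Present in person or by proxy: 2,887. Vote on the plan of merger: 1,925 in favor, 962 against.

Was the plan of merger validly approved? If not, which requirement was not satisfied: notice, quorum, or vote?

Notice: 62 days given; 60 required. Satisfied.
Quorum: 50% of 5,768 = 2,884; 2,887 present. Satisfied.
Vote: requires two-thirds of those present (2,887); 2/3 of 2887 = 1924.67, rounded up to 1925, so 1,925 needed; 1,925 in favor. Satisfied.

Valid — all requirements satisfied.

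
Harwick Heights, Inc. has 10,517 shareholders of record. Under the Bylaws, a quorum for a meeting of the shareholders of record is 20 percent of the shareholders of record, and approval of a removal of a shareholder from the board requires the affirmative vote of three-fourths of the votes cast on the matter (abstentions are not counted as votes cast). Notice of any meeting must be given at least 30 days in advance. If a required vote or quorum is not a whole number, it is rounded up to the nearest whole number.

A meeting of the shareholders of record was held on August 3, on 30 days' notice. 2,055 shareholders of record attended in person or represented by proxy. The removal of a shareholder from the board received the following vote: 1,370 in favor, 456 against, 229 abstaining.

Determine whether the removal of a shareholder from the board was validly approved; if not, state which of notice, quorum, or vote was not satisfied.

Invalid — quorum requirement not satisfied.

Notice: 30 days given; 30 required. Satisfied.
Quorum: 20% of 10,517 = 2,103.40, rounded up to 2,104; 2,055 present. Not satisfied.
Vote: requires three-fourths of the votes cast (2,055 − 229 abstaining = 1,826); 3/4 of 1826 = 1369.50, rounded up to 1370, so 1,370 needed; 1,370 in favor. Satisfied.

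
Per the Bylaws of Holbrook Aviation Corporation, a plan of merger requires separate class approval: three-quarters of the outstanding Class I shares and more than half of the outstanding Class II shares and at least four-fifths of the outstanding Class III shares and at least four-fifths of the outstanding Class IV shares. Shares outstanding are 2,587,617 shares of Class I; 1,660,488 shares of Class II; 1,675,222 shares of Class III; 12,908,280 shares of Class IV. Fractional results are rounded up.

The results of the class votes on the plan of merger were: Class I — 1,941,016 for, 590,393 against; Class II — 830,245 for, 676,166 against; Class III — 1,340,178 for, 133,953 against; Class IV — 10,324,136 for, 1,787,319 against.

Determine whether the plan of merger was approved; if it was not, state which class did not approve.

Class I: 3/4 of 2587617 = 1940712.75, rounded up to 1940713; 1,940,713 required, 1,941,016 in favor — approved.
Class II: a majority of 1660488 is 830245; 830,245 required, 830,245 in favor — approved.
Class III: 4/5 of 1675222 = 1340177.60, rounded up to 1340178; 1,340,178 required, 1,340,178 in favor — approved.
Class IV: 4/5 of 12908280 = 10326624; 10,326,624 required, 10,324,136 in favor — not approved.

Not approved — the Class IV shares did not give the required vote.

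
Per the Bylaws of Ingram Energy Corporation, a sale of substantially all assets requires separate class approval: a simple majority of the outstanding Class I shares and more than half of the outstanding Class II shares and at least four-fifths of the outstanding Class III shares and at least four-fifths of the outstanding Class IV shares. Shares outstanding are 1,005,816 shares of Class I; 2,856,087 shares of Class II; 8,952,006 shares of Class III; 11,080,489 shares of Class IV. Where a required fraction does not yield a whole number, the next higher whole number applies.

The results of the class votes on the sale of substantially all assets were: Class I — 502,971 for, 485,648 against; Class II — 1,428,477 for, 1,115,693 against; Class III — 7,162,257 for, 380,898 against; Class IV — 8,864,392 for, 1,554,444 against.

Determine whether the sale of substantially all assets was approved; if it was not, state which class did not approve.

Approved — every class gave the required vote.

Class I: a majority of 1005816 is 502909; 502,909 required, 502,971 in favor — approved.
Class II: a majority of 2856087 is 1428044; 1,428,044 required, 1,428,477 in favor — approved.
Class III: 4/5 of 8952006 = 7161604.80, rounded up to 7161605; 7,161,605 required, 7,162,257 in favor — approved.
Class IV: 4/5 of 11080489 = 8864391.20, rounded up to 8864392; 8,864,392 required, 8,864,392 in favor — approved.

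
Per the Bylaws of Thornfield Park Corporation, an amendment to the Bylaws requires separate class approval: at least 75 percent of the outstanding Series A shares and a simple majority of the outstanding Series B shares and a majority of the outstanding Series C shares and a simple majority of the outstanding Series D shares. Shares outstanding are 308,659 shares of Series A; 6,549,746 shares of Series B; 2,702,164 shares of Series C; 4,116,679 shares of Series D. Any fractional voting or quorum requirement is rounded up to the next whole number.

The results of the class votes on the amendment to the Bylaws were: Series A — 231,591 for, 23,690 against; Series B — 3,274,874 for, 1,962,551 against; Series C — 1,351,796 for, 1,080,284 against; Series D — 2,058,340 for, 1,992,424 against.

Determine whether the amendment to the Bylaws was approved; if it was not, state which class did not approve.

Series A: 3/4 of 308659 = 231494.25, rounded up to 231495; 231,495 required, 231,591 in favor — approved.
Series B: a majority of 6549746 is 3274874; 3,274,874 required, 3,274,874 in favor — approved.
Series C: a majority of 2702164 is 1351083; 1,351,083 required, 1,351,796 in favor — approved.
Series D: a majority of 4116679 is 2058340; 2,058,340 required, 2,058,340 in favor — approved.

Approved — every class gave the required vote.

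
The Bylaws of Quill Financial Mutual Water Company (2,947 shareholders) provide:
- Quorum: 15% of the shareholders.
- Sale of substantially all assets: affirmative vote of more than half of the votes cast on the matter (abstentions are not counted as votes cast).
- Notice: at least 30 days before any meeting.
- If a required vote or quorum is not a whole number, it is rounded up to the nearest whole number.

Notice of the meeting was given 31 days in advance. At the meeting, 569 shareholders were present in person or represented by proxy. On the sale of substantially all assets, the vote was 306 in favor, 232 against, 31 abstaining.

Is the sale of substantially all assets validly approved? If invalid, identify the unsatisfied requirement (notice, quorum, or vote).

Valid — all requirements satisfied.

Notice: 31 days given; 30 required. Satisfied.
Quorum: 15% of 2,947 = 442.05, rounded up to 443; 569 present. Satisfied.
Vote: requires a majority of the votes cast (569 − 31 abstaining = 538); a majority of 538 is 270, so 270 needed; 306 in favor. Satisfied.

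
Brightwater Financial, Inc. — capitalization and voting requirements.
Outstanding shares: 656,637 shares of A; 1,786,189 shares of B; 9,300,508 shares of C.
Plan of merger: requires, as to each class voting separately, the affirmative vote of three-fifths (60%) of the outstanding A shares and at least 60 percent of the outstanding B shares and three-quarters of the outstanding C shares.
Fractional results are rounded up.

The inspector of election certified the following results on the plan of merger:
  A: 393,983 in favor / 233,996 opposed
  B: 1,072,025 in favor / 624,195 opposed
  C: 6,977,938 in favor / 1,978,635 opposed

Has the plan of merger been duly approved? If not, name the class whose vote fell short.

Approved — every class gave the required vote.

A: 3/5 of 656637 = 393982.20, rounded up to 393983; 393,983 required, 393,983 in favor — approved.
B: 3/5 of 1786189 = 1071713.40, rounded up to 1071714; 1,071,714 required, 1,072,025 in favor — approved.
C: 3/4 of 9300508 = 6975381; 6,975,381 required, 6,977,938 in favor — approved.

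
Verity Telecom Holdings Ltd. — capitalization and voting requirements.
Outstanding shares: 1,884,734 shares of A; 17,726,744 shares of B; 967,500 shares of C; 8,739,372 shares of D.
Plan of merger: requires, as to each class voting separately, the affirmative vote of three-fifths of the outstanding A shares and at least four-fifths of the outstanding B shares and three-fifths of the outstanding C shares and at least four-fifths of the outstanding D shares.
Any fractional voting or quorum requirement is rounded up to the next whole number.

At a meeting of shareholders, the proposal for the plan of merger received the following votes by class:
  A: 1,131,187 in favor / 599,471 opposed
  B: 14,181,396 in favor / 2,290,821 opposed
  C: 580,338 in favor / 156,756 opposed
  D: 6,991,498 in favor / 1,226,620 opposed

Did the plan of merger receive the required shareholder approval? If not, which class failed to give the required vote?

A: 3/5 of 1884734 = 1130840.40, rounded up to 1130841; 1,130,841 required, 1,131,187 in favor — approved.
B: 4/5 of 17726744 = 14181395.20, rounded up to 14181396; 14,181,396 required, 14,181,396 in favor — approved.
C: 3/5 of 967500 = 580500; 580,500 required, 580,338 in favor — not approved.
D: 4/5 of 8739372 = 6991497.60, rounded up to 6991498; 6,991,498 required, 6,991,498 in favor — approved.

Not approved — the C shares did not give the required vote.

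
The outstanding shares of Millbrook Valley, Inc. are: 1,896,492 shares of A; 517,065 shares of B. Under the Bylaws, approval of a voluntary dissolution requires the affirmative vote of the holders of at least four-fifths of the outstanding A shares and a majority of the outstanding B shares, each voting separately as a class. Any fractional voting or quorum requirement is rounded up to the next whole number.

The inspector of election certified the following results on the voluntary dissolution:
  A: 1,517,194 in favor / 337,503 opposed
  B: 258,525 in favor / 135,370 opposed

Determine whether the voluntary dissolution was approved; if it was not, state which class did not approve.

Not approved — the B shares did not give the required vote.

A: 4/5 of 1896492 = 1517193.60, rounded up to 1517194; 1,517,194 required, 1,517,194 in favor — approved.
B: a majority of 517065 is 258533; 258,533 required, 258,525 in favor — not approved.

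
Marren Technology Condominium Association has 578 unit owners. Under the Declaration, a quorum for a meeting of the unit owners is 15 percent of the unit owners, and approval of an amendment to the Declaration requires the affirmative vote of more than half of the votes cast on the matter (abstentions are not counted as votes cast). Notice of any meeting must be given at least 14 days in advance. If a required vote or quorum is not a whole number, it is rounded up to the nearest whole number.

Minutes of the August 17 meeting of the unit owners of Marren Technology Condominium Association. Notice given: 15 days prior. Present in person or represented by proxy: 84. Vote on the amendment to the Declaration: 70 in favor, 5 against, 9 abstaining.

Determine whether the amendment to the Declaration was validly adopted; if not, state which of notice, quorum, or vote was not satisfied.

Notice: 15 days given; 14 required. Satisfied.
Quorum: 15% of 578 = 86.70, rounded up to 87; 84 present. Not satisfied.
Vote: requires a majority of the votes cast (84 − 9 abstaining = 75); a majority of 75 is 38, so 38 needed; 70 in favor. Satisfied.

Invalid — quorum requirement not satisfied.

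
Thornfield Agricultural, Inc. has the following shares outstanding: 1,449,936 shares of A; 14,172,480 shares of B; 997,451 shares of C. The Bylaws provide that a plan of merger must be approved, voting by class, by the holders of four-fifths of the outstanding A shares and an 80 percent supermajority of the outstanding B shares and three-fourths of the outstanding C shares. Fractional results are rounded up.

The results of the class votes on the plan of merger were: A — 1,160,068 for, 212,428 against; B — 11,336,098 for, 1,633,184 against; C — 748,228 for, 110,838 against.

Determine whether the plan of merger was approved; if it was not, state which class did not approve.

Not approved — the B shares did not give the required vote.

A: 4/5 of 1449936 = 1159948.80, rounded up to 1159949; 1,159,949 required, 1,160,068 in favor — approved.
B: 4/5 of 14172480 = 11337984; 11,337,984 required, 11,336,098 in favor — not approved.
C: 3/4 of 997451 = 748088.25, rounded up to 748089; 748,089 required, 748,228 in favor — approved.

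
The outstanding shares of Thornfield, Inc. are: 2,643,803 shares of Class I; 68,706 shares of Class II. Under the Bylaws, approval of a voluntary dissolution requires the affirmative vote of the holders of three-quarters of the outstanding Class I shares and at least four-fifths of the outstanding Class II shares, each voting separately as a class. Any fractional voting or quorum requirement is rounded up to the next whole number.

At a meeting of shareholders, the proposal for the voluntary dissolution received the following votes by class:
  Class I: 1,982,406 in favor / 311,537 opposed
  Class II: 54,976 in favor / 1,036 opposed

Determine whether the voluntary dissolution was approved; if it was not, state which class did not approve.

Class I: 3/4 of 2643803 = 1982852.25, rounded up to 1982853; 1,982,853 required, 1,982,406 in favor — not approved.
Class II: 4/5 of 68706 = 54964.80, rounded up to 54965; 54,965 required, 54,976 in favor — approved.

Not approved — the Class I shares did not give the required vote.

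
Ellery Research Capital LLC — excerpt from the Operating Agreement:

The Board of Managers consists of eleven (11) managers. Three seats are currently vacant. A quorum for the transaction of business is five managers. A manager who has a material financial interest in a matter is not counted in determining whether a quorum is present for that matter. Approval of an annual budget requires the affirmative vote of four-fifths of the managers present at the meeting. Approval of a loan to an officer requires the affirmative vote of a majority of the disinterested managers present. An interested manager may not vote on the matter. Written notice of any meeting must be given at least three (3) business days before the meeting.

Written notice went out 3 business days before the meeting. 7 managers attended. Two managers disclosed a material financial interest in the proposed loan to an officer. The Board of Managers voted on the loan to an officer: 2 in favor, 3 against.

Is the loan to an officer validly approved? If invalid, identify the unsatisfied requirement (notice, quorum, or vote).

Notice: 3 business days given; 3 required (3 ≥ 3). Satisfied.
Quorum: 7 present, but the 2 interested managers do not count, leaving 5. Quorum is 5. Satisfied.
Vote: the loan to an officer requires a majority of the disinterested managers present (7 − 2 = 5). A majority of 5 is 3, so 3 affirmative votes are needed; 2 voted in favor. Not satisfied.

Invalid — vote requirement not satisfied.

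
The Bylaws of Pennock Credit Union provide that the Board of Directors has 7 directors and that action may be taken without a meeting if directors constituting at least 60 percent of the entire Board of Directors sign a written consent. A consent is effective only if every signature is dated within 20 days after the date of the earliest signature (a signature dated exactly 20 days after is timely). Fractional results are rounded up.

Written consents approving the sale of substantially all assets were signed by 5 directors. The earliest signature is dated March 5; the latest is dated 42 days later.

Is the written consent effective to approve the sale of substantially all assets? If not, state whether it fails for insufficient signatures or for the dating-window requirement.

Not effective — dating-window requirement not satisfied.

Signatures required: at least 60 percent of 7 — 3/5 of 7 = 4.20, rounded up to 5, so 5 needed; 5 signed. Sufficient.
Dating window: the latest signature is 42 days after the earliest; the limit is 20 days. Outside the window.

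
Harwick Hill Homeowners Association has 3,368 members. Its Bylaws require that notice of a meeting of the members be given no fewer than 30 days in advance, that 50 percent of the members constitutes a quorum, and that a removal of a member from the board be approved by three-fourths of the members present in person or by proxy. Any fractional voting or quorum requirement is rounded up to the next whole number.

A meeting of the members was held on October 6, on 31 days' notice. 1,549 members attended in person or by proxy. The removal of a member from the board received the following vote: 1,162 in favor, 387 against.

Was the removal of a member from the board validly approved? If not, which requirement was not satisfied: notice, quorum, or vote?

Invalid — quorum requirement not satisfied.

Notice: 31 days given; 30 required. Satisfied.
Quorum: 50% of 3,368 = 1,684; 1,549 present. Not satisfied.
Vote: requires three-fourths of those present (1,549); 3/4 of 1549 = 1161.75, rounded up to 1162, so 1,162 needed; 1,162 in favor. Satisfied.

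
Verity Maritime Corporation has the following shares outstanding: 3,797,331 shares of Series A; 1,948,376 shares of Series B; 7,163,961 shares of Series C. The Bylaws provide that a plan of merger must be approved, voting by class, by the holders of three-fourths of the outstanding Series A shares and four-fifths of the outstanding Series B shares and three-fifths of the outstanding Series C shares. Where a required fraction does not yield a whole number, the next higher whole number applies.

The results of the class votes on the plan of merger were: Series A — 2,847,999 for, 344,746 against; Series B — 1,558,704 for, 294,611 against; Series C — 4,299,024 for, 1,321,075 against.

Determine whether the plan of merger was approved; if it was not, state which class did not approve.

Approved — every class gave the required vote.

Series A: 3/4 of 3797331 = 2847998.25, rounded up to 2847999; 2,847,999 required, 2,847,999 in favor — approved.
Series B: 4/5 of 1948376 = 1558700.80, rounded up to 1558701; 1,558,701 required, 1,558,704 in favor — approved.
Series C: 3/5 of 7163961 = 4298376.60, rounded up to 4298377; 4,298,377 required, 4,299,024 in favor — approved.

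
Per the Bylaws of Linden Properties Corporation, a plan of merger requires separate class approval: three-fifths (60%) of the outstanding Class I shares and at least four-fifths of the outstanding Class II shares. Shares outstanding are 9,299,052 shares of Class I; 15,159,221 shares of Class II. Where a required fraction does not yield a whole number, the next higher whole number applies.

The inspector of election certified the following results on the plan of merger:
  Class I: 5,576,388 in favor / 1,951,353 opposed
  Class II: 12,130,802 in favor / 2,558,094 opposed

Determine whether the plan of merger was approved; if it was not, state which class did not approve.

Class I: 3/5 of 9299052 = 5579431.20, rounded up to 5579432; 5,579,432 required, 5,576,388 in favor — not approved.
Class II: 4/5 of 15159221 = 12127376.80, rounded up to 12127377; 12,127,377 required, 12,130,802 in favor — approved.

Not approved — the Class I shares did not give the required vote.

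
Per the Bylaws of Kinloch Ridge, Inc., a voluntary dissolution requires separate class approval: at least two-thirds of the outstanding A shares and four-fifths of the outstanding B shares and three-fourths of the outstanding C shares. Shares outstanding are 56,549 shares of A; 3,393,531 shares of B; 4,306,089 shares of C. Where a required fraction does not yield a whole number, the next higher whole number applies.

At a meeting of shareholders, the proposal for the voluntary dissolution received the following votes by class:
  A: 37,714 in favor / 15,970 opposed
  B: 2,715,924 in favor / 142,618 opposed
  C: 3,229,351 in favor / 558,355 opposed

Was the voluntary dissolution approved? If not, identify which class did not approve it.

A: 2/3 of 56549 = 37699.33, rounded up to 37700; 37,700 required, 37,714 in favor — approved.
B: 4/5 of 3393531 = 2714824.80, rounded up to 2714825; 2,714,825 required, 2,715,924 in favor — approved.
C: 3/4 of 4306089 = 3229566.75, rounded up to 3229567; 3,229,567 required, 3,229,351 in favor — not approved.

Not approved — the C shares did not give the required vote.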